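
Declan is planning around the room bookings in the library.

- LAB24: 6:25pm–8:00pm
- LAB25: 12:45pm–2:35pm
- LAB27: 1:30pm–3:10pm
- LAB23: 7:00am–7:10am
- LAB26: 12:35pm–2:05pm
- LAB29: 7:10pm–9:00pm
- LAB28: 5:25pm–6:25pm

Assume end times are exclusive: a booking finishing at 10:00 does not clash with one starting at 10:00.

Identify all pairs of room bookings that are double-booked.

Two intervals overlap when each starts before the other ends.
Sorted by start: LAB23, LAB26, LAB25, LAB27, LAB28, LAB24, LAB29.
LAB26 starts after LAB23 ends; LAB23 is clear from here.
LAB25 starts before LAB26 ends → LAB26 and LAB25 overlap.
LAB27 starts before LAB26 ends → LAB26 and LAB27 overlap.
LAB28 starts after LAB26 ends; LAB26 is clear from here.
LAB27 starts before LAB25 ends → LAB25 and LAB27 overlap.
LAB28 starts after LAB25 ends; LAB25 is clear from here.
LAB28 starts after LAB27 ends; LAB27 is clear from here.
LAB24 starts exactly when LAB28 ends (back-to-back, no overlap); LAB28 is clear from here.
LAB29 starts before LAB24 ends → LAB24 and LAB29 overlap.

LAB24 & LAB29, LAB25 & LAB26, LAB25 & LAB27, LAB26 & LAB27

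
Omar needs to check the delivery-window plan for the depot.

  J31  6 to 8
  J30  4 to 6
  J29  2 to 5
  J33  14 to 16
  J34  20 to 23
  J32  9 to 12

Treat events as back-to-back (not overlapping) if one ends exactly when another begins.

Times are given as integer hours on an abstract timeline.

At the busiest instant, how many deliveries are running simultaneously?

Sweep the timeline, counting +1 at each start and −1 at each end (ends before starts at a tie):
2 start J29 → 1
4 start J30 → 2
5 end J29 → 1
6 end J30 → 0
6 start J31 → 1
8 end J31 → 0
9 start J32 → 1
12 end J32 → 0
14 start J33 → 1
16 end J33 → 0
20 start J34 → 1
23 end J34 → 0
Peak is 2, at 4 (J29, J30).

2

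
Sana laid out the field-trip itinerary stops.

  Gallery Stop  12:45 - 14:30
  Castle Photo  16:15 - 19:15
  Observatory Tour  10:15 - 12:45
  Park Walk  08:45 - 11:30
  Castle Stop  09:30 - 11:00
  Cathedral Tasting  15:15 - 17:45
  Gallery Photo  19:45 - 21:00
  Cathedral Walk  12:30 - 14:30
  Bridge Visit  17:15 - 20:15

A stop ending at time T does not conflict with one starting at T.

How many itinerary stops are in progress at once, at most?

3

Sweep the timeline, counting +1 at each start and −1 at each end (ends before starts at a tie):
08:45 start Park Walk → 1
09:30 start Castle Stop → 2
10:15 start Observatory Tour → 3
11:00 end Castle Stop → 2
11:30 end Park Walk → 1
12:30 start Cathedral Walk → 2
12:45 end Observatory Tour → 1
12:45 start Gallery Stop → 2
14:30 end Cathedral Walk → 1
14:30 end Gallery Stop → 0
15:15 start Cathedral Tasting → 1
16:15 start Castle Photo → 2
17:15 start Bridge Visit → 3
17:45 end Cathedral Tasting → 2
19:15 end Castle Photo → 1
19:45 start Gallery Photo → 2
20:15 end Bridge Visit → 1
21:00 end Gallery Photo → 0
Peak is 3, at 10:15 (Castle Stop, Observatory Tour, Park Walk).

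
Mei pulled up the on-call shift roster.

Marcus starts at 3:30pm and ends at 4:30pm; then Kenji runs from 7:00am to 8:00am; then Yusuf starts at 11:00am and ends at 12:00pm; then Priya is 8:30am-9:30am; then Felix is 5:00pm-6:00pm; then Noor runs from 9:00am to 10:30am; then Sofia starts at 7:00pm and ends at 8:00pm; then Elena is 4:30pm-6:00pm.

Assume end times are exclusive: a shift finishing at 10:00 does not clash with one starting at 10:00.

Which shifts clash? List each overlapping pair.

Elena & Felix, Noor & Priya

Sorted by start: Kenji, Priya, Noor, Yusuf, Marcus, Elena, Felix, Sofia.
Priya starts after Kenji ends, so nothing later overlaps Kenji either.
Noor starts before Priya ends → Priya and Noor overlap.
Yusuf starts after Priya ends, so nothing later overlaps Priya either.
Yusuf starts after Noor ends, so nothing later overlaps Noor either.
Marcus starts after Yusuf ends, so nothing later overlaps Yusuf either.
Elena starts exactly when Marcus ends (back-to-back, no overlap), so nothing later overlaps Marcus either.
Felix starts before Elena ends → Elena and Felix overlap.
Sofia starts after Elena ends.
Sofia starts after Felix ends.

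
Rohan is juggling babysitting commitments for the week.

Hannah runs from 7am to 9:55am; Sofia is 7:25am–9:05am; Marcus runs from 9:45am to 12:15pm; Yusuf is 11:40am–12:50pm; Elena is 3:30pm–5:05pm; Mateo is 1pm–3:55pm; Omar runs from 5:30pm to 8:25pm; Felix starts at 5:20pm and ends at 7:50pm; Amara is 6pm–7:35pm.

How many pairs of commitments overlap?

7

Sorted by start: Hannah, Sofia, Marcus, Yusuf, Mateo, Elena, Felix, Omar, Amara.
Sofia starts before Hannah ends → Hannah and Sofia overlap.
Marcus starts before Hannah ends → Hannah and Marcus overlap.
Yusuf starts after Hannah ends, so nothing later overlaps Hannah either.
Marcus starts after Sofia ends, so nothing later overlaps Sofia either.
Yusuf starts before Marcus ends → Marcus and Yusuf overlap.
Mateo starts after Marcus ends, so nothing later overlaps Marcus either.
Mateo starts after Yusuf ends, so nothing later overlaps Yusuf either.
Elena starts before Mateo ends → Mateo and Elena overlap.
Felix starts after Mateo ends, so nothing later overlaps Mateo either.
Felix starts after Elena ends, so nothing later overlaps Elena either.
Omar starts before Felix ends → Felix and Omar overlap.
Amara starts before Felix ends → Felix and Amara overlap.
Amara starts before Omar ends → Omar and Amara overlap.
Overlapping pairs: Amara & Felix, Amara & Omar, Elena & Mateo, Felix & Omar, Hannah & Marcus, Hannah & Sofia, Marcus & Yusuf — 7 in total.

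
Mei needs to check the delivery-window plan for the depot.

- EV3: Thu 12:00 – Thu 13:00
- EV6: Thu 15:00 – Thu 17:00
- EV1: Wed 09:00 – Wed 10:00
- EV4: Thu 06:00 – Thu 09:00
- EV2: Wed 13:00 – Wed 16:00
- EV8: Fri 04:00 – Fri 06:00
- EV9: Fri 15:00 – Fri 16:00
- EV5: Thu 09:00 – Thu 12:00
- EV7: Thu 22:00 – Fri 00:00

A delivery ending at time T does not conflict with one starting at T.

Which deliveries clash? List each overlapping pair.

none

Check each pair: they overlap iff neither finishes before the other starts.
Sorted by start: EV1, EV2, EV4, EV5, EV3, EV6, EV7, EV8, EV9.
EV2 starts after EV1 ends, so nothing later overlaps EV1 either.
EV4 starts after EV2 ends, so nothing later overlaps EV2 either.
EV5 starts exactly when EV4 ends (back-to-back, no overlap), so nothing later overlaps EV4 either.
EV3 starts exactly when EV5 ends (back-to-back, no overlap), so nothing later overlaps EV5 either.
EV6 starts after EV3 ends, so nothing later overlaps EV3 either.
EV7 starts after EV6 ends, so nothing later overlaps EV6 either.
EV8 starts after EV7 ends, so nothing later overlaps EV7 either.
EV9 starts after EV8 ends.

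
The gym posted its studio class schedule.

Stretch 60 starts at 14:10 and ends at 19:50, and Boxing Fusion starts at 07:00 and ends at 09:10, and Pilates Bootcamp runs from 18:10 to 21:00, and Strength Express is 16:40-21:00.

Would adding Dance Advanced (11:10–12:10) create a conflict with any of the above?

Boxing Fusion: ends 09:10 at or before Dance Advanced starts 11:10 → clear.
Stretch 60: starts 14:10 at or after Dance Advanced ends 12:10 → clear.
Strength Express: starts 16:40 at or after Dance Advanced ends 12:10 → clear.
Pilates Bootcamp: starts 18:10 at or after Dance Advanced ends 12:10 → clear.

No — it doesn't clash with anything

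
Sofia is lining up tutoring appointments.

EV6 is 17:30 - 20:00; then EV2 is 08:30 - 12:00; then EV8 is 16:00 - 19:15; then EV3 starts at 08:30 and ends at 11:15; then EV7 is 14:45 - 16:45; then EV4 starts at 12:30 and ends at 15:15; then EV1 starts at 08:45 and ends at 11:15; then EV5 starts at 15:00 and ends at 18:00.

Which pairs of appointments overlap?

EV1 & EV2, EV1 & EV3, EV2 & EV3, EV4 & EV5, EV4 & EV7, EV5 & EV6, EV5 & EV7, EV5 & EV8, EV6 & EV8, EV7 & EV8

Check each pair: they overlap iff neither finishes before the other starts.
Sorted by start: EV2, EV3, EV1, EV4, EV7, EV5, EV8, EV6.
EV3 starts before EV2 ends → EV2 and EV3 overlap.
EV1 starts before EV2 ends → EV2 and EV1 overlap.
EV4 starts after EV2 ends — done with EV2.
EV1 starts before EV3 ends → EV3 and EV1 overlap.
EV4 starts after EV3 ends — done with EV3.
EV4 starts after EV1 ends — done with EV1.
EV7 starts before EV4 ends → EV4 and EV7 overlap.
EV5 starts before EV4 ends → EV4 and EV5 overlap.
EV8 starts after EV4 ends — done with EV4.
EV5 starts before EV7 ends → EV7 and EV5 overlap.
EV8 starts before EV7 ends → EV7 and EV8 overlap.
EV6 starts after EV7 ends.
EV8 starts before EV5 ends → EV5 and EV8 overlap.
EV6 starts before EV5 ends → EV5 and EV6 overlap.
EV6 starts before EV8 ends → EV8 and EV6 overlap.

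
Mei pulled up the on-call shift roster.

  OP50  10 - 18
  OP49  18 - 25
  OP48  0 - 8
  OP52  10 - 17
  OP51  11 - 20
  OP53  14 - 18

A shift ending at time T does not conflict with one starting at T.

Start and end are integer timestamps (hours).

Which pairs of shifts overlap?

OP49 & OP51, OP50 & OP51, OP50 & OP52, OP50 & OP53, OP51 & OP52, OP51 & OP53, OP52 & OP53

Sorted by start: OP48, OP50, OP52, OP51, OP53, OP49.
OP50 starts after OP48 ends, so nothing later overlaps OP48 either.
OP52 starts before OP50 ends → OP50 and OP52 overlap.
OP51 starts before OP50 ends → OP50 and OP51 overlap.
OP53 starts before OP50 ends → OP50 and OP53 overlap.
OP49 starts exactly when OP50 ends (back-to-back, no overlap).
OP51 starts before OP52 ends → OP52 and OP51 overlap.
OP53 starts before OP52 ends → OP52 and OP53 overlap.
OP49 starts after OP52 ends.
OP53 starts before OP51 ends → OP51 and OP53 overlap.
OP49 starts before OP51 ends → OP51 and OP49 overlap.
OP49 starts exactly when OP53 ends (back-to-back, no overlap).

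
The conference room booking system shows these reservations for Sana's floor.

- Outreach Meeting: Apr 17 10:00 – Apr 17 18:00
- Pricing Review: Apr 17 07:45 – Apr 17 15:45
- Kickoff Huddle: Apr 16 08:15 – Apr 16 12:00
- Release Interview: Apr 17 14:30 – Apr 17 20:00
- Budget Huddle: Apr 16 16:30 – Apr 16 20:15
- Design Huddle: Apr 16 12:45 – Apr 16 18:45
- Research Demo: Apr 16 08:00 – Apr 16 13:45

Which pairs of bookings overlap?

Budget Huddle & Design Huddle, Design Huddle & Research Demo, Kickoff Huddle & Research Demo, Outreach Meeting & Pricing Review, Outreach Meeting & Release Interview, Pricing Review & Release Interview

Sorted by start: Research Demo, Kickoff Huddle, Design Huddle, Budget Huddle, Pricing Review, Outreach Meeting, Release Interview.
Kickoff Huddle starts before Research Demo ends → Research Demo and Kickoff Huddle overlap.
Design Huddle starts before Research Demo ends → Research Demo and Design Huddle overlap.
Budget Huddle starts after Research Demo ends — done with Research Demo.
Design Huddle starts after Kickoff Huddle ends — done with Kickoff Huddle.
Budget Huddle starts before Design Huddle ends → Design Huddle and Budget Huddle overlap.
Pricing Review starts after Design Huddle ends — done with Design Huddle.
Pricing Review starts after Budget Huddle ends — done with Budget Huddle.
Outreach Meeting starts before Pricing Review ends → Pricing Review and Outreach Meeting overlap.
Release Interview starts before Pricing Review ends → Pricing Review and Release Interview overlap.
Release Interview starts before Outreach Meeting ends → Outreach Meeting and Release Interview overlap.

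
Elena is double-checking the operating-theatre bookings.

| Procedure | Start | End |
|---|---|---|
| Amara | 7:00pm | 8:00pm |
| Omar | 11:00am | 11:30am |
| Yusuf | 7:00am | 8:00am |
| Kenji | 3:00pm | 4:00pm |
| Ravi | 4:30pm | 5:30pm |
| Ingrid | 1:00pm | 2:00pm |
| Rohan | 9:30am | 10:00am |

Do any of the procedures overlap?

No

Sorted by start: Yusuf, Rohan, Omar, Ingrid, Kenji, Ravi, Amara.
Rohan starts after Yusuf ends, so nothing later overlaps Yusuf either.
Omar starts after Rohan ends, so nothing later overlaps Rohan either.
Ingrid starts after Omar ends, so nothing later overlaps Omar either.
Kenji starts after Ingrid ends, so nothing later overlaps Ingrid either.
Ravi starts after Kenji ends, so nothing later overlaps Kenji either.
Amara starts after Ravi ends.
Every pair is clear; the schedule has no overlaps.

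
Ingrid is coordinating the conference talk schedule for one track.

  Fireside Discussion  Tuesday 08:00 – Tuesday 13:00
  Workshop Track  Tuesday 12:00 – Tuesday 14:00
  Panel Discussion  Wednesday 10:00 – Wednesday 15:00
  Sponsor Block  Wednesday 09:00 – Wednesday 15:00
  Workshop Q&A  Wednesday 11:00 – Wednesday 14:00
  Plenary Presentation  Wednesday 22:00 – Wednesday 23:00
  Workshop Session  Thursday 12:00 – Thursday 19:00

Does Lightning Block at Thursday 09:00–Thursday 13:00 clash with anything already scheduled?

Yes — it overlaps Workshop Session

Fireside Discussion: ends Tuesday 13:00 at or before Lightning Block starts Thursday 09:00 → clear.
Workshop Track: ends Tuesday 14:00 at or before Lightning Block starts Thursday 09:00 → clear.
Sponsor Block: ends Wednesday 15:00 at or before Lightning Block starts Thursday 09:00 → clear.
Panel Discussion: ends Wednesday 15:00 at or before Lightning Block starts Thursday 09:00 → clear.
Workshop Q&A: ends Wednesday 14:00 at or before Lightning Block starts Thursday 09:00 → clear.
Plenary Presentation: ends Wednesday 23:00 at or before Lightning Block starts Thursday 09:00 → clear.
Workshop Session: starts Thursday 12:00 before Lightning Block ends Thursday 13:00, and ends Thursday 19:00 after Lightning Block starts Thursday 09:00 → overlap.
Lightning Block overlaps Workshop Session.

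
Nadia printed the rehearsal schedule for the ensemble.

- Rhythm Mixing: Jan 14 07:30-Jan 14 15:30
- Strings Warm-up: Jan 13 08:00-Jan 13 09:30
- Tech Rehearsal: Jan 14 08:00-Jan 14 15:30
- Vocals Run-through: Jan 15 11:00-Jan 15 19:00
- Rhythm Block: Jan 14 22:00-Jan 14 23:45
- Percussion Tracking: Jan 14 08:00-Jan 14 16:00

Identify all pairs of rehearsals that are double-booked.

Percussion Tracking & Rhythm Mixing, Percussion Tracking & Tech Rehearsal, Rhythm Mixing & Tech Rehearsal

Check each pair: they overlap iff neither finishes before the other starts.
Sorted by start: Strings Warm-up, Rhythm Mixing, Tech Rehearsal, Percussion Tracking, Rhythm Block, Vocals Run-through.
Rhythm Mixing starts after Strings Warm-up ends; Strings Warm-up is clear from here.
Tech Rehearsal starts before Rhythm Mixing ends → Rhythm Mixing and Tech Rehearsal overlap.
Percussion Tracking starts before Rhythm Mixing ends → Rhythm Mixing and Percussion Tracking overlap.
Rhythm Block starts after Rhythm Mixing ends; Rhythm Mixing is clear from here.
Percussion Tracking starts before Tech Rehearsal ends → Tech Rehearsal and Percussion Tracking overlap.
Rhythm Block starts after Tech Rehearsal ends; Tech Rehearsal is clear from here.
Rhythm Block starts after Percussion Tracking ends; Percussion Tracking is clear from here.
Vocals Run-through starts after Rhythm Block ends.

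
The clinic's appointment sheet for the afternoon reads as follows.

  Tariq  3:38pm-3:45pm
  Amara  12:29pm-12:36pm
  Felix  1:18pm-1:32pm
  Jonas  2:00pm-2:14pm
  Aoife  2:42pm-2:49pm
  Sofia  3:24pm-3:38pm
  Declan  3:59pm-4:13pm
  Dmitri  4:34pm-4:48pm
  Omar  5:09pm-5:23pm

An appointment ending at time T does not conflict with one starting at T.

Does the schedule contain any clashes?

Two intervals overlap when each starts before the other ends.
Sorted by start: Amara, Felix, Jonas, Aoife, Sofia, Tariq, Declan, Dmitri, Omar.
Felix starts after Amara ends, so Amara has no further overlaps.
Jonas starts after Felix ends, so Felix has no further overlaps.
Aoife starts after Jonas ends, so Jonas has no further overlaps.
Sofia starts after Aoife ends, so Aoife has no further overlaps.
Tariq starts exactly when Sofia ends (back-to-back, no overlap), so Sofia has no further overlaps.
Declan starts after Tariq ends, so Tariq has no further overlaps.
Dmitri starts after Declan ends, so Declan has no further overlaps.
Omar starts after Dmitri ends.
Every pair is clear; the schedule has no overlaps.

No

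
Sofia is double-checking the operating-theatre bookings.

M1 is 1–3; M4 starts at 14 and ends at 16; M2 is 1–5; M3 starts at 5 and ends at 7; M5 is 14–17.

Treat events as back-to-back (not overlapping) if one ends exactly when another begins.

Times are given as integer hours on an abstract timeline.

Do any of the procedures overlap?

Yes

Check each pair: they overlap iff neither finishes before the other starts.
Sorted by start: M1, M2, M3, M4, M5.
M2 starts before M1 ends → M1 and M2 overlap.
That's a conflict, so the schedule is not conflict-free.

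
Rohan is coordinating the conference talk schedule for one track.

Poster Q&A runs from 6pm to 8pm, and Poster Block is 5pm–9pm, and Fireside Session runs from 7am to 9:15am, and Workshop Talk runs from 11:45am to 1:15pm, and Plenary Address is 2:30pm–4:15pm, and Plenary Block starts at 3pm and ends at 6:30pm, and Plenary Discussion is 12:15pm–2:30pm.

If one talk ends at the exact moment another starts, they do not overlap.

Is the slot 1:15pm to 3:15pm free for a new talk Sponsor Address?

No — it overlaps Plenary Address, Plenary Block, Plenary Discussion

Fireside Session: ends 9:15am at or before Sponsor Address starts 1:15pm → clear.
Workshop Talk: ends 1:15pm at or before Sponsor Address starts 1:15pm → clear.
Plenary Discussion: starts 12:15pm before Sponsor Address ends 3:15pm, and ends 2:30pm after Sponsor Address starts 1:15pm → overlap.
Plenary Address: starts 2:30pm before Sponsor Address ends 3:15pm, and ends 4:15pm after Sponsor Address starts 1:15pm → overlap.
Plenary Block: starts 3pm before Sponsor Address ends 3:15pm, and ends 6:30pm after Sponsor Address starts 1:15pm → overlap.
Poster Block: starts 5pm at or after Sponsor Address ends 3:15pm → clear.
Poster Q&A: starts 6pm at or after Sponsor Address ends 3:15pm → clear.
Sponsor Address overlaps Plenary Address, Plenary Discussion, Plenary Block.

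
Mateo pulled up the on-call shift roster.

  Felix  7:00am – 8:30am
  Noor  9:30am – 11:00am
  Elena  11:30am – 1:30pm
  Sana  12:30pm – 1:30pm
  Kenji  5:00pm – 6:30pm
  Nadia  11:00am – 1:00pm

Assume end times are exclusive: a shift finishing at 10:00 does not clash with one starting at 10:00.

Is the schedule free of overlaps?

No

Sorted by start: Felix, Noor, Nadia, Elena, Sana, Kenji.
Noor starts after Felix ends — done with Felix.
Nadia starts exactly when Noor ends (back-to-back, no overlap) — done with Noor.
Elena starts before Nadia ends → Nadia and Elena overlap.
That's a conflict, so the schedule is not conflict-free.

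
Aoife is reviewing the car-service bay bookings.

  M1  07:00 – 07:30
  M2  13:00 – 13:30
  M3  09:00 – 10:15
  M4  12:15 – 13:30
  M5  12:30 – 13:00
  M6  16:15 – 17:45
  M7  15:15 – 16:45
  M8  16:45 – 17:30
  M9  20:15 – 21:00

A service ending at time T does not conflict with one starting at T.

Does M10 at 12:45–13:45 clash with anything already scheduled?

Yes — it overlaps M2, M4, M5

M1: ends 07:30 at or before M10 starts 12:45 → clear.
M3: ends 10:15 at or before M10 starts 12:45 → clear.
M4: starts 12:15 before M10 ends 13:45, and ends 13:30 after M10 starts 12:45 → overlap.
M5: starts 12:30 before M10 ends 13:45, and ends 13:00 after M10 starts 12:45 → overlap.
M2: starts 13:00 before M10 ends 13:45, and ends 13:30 after M10 starts 12:45 → overlap.
M7: starts 15:15 at or after M10 ends 13:45 → clear.
M6: starts 16:15 at or after M10 ends 13:45 → clear.
M8: starts 16:45 at or after M10 ends 13:45 → clear.
M9: starts 20:15 at or after M10 ends 13:45 → clear.
M10 overlaps M2, M4, M5.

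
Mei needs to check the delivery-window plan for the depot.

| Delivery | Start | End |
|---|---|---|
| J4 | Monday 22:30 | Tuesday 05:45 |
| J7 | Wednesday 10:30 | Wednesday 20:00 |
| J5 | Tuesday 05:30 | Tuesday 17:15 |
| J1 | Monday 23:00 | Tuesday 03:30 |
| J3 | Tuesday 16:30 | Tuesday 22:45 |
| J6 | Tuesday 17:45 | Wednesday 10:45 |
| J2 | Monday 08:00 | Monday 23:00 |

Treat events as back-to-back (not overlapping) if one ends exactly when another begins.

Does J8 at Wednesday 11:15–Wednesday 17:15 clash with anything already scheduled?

Yes — it overlaps J7

J2: ends Monday 23:00 at or before J8 starts Wednesday 11:15 → clear.
J4: ends Tuesday 05:45 at or before J8 starts Wednesday 11:15 → clear.
J1: ends Tuesday 03:30 at or before J8 starts Wednesday 11:15 → clear.
J5: ends Tuesday 17:15 at or before J8 starts Wednesday 11:15 → clear.
J3: ends Tuesday 22:45 at or before J8 starts Wednesday 11:15 → clear.
J6: ends Wednesday 10:45 at or before J8 starts Wednesday 11:15 → clear.
J7: starts Wednesday 10:30 before J8 ends Wednesday 17:15, and ends Wednesday 20:00 after J8 starts Wednesday 11:15 → overlap.
J8 overlaps J7.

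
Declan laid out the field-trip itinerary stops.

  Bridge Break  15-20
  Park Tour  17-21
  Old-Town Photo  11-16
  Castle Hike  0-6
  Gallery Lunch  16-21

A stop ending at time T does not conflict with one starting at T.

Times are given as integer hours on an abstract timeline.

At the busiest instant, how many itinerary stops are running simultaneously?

Sort all start/end points and keep a running count:
0 start Castle Hike → 1
6 end Castle Hike → 0
11 start Old-Town Photo → 1
15 start Bridge Break → 2
16 end Old-Town Photo → 1
16 start Gallery Lunch → 2
17 start Park Tour → 3
20 end Bridge Break → 2
21 end Gallery Lunch → 1
21 end Park Tour → 0
Peak is 3, at 17 (Bridge Break, Gallery Lunch, Park Tour).

3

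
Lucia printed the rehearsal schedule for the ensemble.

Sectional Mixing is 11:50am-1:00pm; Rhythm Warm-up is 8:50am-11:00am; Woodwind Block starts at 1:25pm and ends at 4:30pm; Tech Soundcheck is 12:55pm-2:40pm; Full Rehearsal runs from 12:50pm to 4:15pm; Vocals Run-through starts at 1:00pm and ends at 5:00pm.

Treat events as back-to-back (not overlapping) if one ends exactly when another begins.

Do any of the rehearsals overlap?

Sorted by start: Rhythm Warm-up, Sectional Mixing, Full Rehearsal, Tech Soundcheck, Vocals Run-through, Woodwind Block.
Sectional Mixing starts after Rhythm Warm-up ends, so Rhythm Warm-up has no further overlaps.
Full Rehearsal starts before Sectional Mixing ends → Sectional Mixing and Full Rehearsal overlap.
That's a conflict, so the schedule is not conflict-free.

Yes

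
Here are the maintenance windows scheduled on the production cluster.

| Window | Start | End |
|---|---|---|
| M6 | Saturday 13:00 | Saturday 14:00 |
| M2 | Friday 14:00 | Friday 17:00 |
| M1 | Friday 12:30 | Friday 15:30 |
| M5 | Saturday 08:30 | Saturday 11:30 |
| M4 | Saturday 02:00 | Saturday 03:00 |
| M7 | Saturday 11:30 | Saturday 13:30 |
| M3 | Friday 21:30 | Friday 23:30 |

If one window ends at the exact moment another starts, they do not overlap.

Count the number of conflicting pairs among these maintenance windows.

2

Sorted by start: M1, M2, M3, M4, M5, M7, M6.
M2 starts before M1 ends → M1 and M2 overlap.
M3 starts after M1 ends — done with M1.
M3 starts after M2 ends — done with M2.
M4 starts after M3 ends — done with M3.
M5 starts after M4 ends — done with M4.
M7 starts exactly when M5 ends (back-to-back, no overlap) — done with M5.
M6 starts before M7 ends → M7 and M6 overlap.
Overlapping pairs: M1 & M2, M6 & M7 — 2 in total.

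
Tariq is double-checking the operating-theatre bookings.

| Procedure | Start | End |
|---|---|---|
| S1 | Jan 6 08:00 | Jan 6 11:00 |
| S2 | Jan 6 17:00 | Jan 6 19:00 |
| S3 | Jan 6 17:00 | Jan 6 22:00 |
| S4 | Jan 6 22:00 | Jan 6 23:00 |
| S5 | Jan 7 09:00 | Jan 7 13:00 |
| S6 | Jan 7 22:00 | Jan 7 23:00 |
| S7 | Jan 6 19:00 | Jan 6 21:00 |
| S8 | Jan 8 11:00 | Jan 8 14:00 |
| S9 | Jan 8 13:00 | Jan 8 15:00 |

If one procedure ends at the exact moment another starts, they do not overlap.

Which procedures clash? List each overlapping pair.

S2 & S3, S3 & S7, S8 & S9

Sorted by start: S1, S2, S3, S7, S4, S5, S6, S8, S9.
S2 starts after S1 ends; S1 is clear from here.
S3 starts before S2 ends → S2 and S3 overlap.
S7 starts exactly when S2 ends (back-to-back, no overlap); S2 is clear from here.
S7 starts before S3 ends → S3 and S7 overlap.
S4 starts exactly when S3 ends (back-to-back, no overlap); S3 is clear from here.
S4 starts after S7 ends; S7 is clear from here.
S5 starts after S4 ends; S4 is clear from here.
S6 starts after S5 ends; S5 is clear from here.
S8 starts after S6 ends; S6 is clear from here.
S9 starts before S8 ends → S8 and S9 overlap.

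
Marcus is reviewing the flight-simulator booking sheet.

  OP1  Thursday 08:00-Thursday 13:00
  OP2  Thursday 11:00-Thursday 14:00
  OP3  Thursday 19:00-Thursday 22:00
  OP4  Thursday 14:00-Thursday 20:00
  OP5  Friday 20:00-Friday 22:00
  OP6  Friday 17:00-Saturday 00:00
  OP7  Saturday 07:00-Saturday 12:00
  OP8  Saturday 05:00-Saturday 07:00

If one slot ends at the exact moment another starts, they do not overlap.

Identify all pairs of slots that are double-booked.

OP1 & OP2, OP3 & OP4, OP5 & OP6

Check each pair: they overlap iff neither finishes before the other starts.
Sorted by start: OP1, OP2, OP4, OP3, OP6, OP5, OP8, OP7.
OP2 starts before OP1 ends → OP1 and OP2 overlap.
OP4 starts after OP1 ends; OP1 is clear from here.
OP4 starts exactly when OP2 ends (back-to-back, no overlap); OP2 is clear from here.
OP3 starts before OP4 ends → OP4 and OP3 overlap.
OP6 starts after OP4 ends; OP4 is clear from here.
OP6 starts after OP3 ends; OP3 is clear from here.
OP5 starts before OP6 ends → OP6 and OP5 overlap.
OP8 starts after OP6 ends; OP6 is clear from here.
OP8 starts after OP5 ends; OP5 is clear from here.
OP7 starts exactly when OP8 ends (back-to-back, no overlap).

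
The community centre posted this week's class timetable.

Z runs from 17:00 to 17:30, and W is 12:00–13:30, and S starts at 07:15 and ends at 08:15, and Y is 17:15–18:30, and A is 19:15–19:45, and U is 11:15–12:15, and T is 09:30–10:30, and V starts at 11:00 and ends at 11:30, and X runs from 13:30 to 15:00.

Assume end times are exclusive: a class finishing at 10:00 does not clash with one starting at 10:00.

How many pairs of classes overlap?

Sorted by start: S, T, V, U, W, X, Z, Y, A.
T starts after S ends, so S has no further overlaps.
V starts after T ends, so T has no further overlaps.
U starts before V ends → V and U overlap.
W starts after V ends, so V has no further overlaps.
W starts before U ends → U and W overlap.
X starts after U ends, so U has no further overlaps.
X starts exactly when W ends (back-to-back, no overlap), so W has no further overlaps.
Z starts after X ends, so X has no further overlaps.
Y starts before Z ends → Z and Y overlap.
A starts after Z ends.
A starts after Y ends.
Overlapping pairs: U & V, U & W, Y & Z — 3 in total.

3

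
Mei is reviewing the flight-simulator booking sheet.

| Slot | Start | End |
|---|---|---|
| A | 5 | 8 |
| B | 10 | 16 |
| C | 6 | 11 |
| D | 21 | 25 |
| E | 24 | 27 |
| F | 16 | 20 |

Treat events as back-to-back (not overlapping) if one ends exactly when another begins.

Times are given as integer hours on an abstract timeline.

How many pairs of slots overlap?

3

Sorted by start: A, C, B, F, D, E.
C starts before A ends → A and C overlap.
B starts after A ends — done with A.
B starts before C ends → C and B overlap.
F starts after C ends — done with C.
F starts exactly when B ends (back-to-back, no overlap) — done with B.
D starts after F ends — done with F.
E starts before D ends → D and E overlap.
Overlapping pairs: A & C, B & C, D & E — 3 in total.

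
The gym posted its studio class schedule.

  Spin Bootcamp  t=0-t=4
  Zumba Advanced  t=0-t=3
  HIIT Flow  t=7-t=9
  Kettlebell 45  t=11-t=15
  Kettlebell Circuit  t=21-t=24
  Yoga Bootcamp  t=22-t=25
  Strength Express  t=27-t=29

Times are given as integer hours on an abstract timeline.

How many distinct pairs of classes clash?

2

Two intervals overlap when each starts before the other ends.
Sorted by start: Spin Bootcamp, Zumba Advanced, HIIT Flow, Kettlebell 45, Kettlebell Circuit, Yoga Bootcamp, Strength Express.
Zumba Advanced starts before Spin Bootcamp ends → Spin Bootcamp and Zumba Advanced overlap.
HIIT Flow starts after Spin Bootcamp ends, so Spin Bootcamp has no further overlaps.
HIIT Flow starts after Zumba Advanced ends, so Zumba Advanced has no further overlaps.
Kettlebell 45 starts after HIIT Flow ends, so HIIT Flow has no further overlaps.
Kettlebell Circuit starts after Kettlebell 45 ends, so Kettlebell 45 has no further overlaps.
Yoga Bootcamp starts before Kettlebell Circuit ends → Kettlebell Circuit and Yoga Bootcamp overlap.
Strength Express starts after Kettlebell Circuit ends.
Strength Express starts after Yoga Bootcamp ends.
Overlapping pairs: Kettlebell Circuit & Yoga Bootcamp, Spin Bootcamp & Zumba Advanced — 2 in total.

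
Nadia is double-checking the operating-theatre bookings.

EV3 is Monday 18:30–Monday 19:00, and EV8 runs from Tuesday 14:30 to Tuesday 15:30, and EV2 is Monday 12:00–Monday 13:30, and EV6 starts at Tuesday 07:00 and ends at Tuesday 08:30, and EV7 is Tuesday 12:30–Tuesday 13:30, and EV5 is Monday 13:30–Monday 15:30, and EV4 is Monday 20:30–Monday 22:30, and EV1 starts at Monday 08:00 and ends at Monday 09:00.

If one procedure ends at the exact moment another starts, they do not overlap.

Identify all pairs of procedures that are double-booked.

Sorted by start: EV1, EV2, EV5, EV3, EV4, EV6, EV7, EV8.
EV2 starts after EV1 ends — done with EV1.
EV5 starts exactly when EV2 ends (back-to-back, no overlap) — done with EV2.
EV3 starts after EV5 ends — done with EV5.
EV4 starts after EV3 ends — done with EV3.
EV6 starts after EV4 ends — done with EV4.
EV7 starts after EV6 ends — done with EV6.
EV8 starts after EV7 ends.

none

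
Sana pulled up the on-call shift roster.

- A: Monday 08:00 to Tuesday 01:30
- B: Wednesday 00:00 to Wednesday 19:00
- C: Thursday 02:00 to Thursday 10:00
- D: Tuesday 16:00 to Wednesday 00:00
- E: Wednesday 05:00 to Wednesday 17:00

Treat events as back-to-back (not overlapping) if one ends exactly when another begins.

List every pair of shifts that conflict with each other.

B & E

Sorted by start: A, D, B, E, C.
D starts after A ends, so nothing later overlaps A either.
B starts exactly when D ends (back-to-back, no overlap), so nothing later overlaps D either.
E starts before B ends → B and E overlap.
C starts after B ends.
C starts after E ends.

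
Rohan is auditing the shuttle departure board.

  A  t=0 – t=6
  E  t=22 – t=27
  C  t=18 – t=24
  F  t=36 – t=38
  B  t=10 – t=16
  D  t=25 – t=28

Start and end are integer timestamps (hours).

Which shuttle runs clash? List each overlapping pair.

C & E, D & E

Two intervals overlap when each starts before the other ends.
Sorted by start: A, B, C, E, D, F.
B starts after A ends, so nothing later overlaps A either.
C starts after B ends, so nothing later overlaps B either.
E starts before C ends → C and E overlap.
D starts after C ends, so nothing later overlaps C either.
D starts before E ends → E and D overlap.
F starts after E ends.
F starts after D ends.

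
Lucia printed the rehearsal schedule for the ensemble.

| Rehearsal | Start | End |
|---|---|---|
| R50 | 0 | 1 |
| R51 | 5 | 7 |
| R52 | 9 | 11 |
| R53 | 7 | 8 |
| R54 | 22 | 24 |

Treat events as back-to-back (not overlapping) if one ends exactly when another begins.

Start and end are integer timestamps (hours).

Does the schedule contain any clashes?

No

Sorted by start: R50, R51, R53, R52, R54.
R51 starts after R50 ends, so R50 has no further overlaps.
R53 starts exactly when R51 ends (back-to-back, no overlap), so R51 has no further overlaps.
R52 starts after R53 ends, so R53 has no further overlaps.
R54 starts after R52 ends.
Every pair is clear; the schedule has no overlaps.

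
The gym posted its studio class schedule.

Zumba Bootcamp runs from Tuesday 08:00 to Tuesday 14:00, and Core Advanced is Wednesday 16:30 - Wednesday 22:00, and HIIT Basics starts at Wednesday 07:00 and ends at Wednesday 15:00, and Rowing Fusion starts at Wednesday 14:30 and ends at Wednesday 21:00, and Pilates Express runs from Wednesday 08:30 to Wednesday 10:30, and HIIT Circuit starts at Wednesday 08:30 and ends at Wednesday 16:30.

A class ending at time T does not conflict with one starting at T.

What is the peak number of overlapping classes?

3

Walk through starts and ends in time order (an end at T is processed before a start at T):
Tuesday 08:00 start Zumba Bootcamp → 1
Tuesday 14:00 end Zumba Bootcamp → 0
Wednesday 07:00 start HIIT Basics → 1
Wednesday 08:30 start HIIT Circuit → 2
Wednesday 08:30 start Pilates Express → 3
Wednesday 10:30 end Pilates Express → 2
Wednesday 14:30 start Rowing Fusion → 3
Wednesday 15:00 end HIIT Basics → 2
Wednesday 16:30 end HIIT Circuit → 1
Wednesday 16:30 start Core Advanced → 2
Wednesday 21:00 end Rowing Fusion → 1
Wednesday 22:00 end Core Advanced → 0
Peak is 3, at Wednesday 08:30 (HIIT Basics, HIIT Circuit, Pilates Express).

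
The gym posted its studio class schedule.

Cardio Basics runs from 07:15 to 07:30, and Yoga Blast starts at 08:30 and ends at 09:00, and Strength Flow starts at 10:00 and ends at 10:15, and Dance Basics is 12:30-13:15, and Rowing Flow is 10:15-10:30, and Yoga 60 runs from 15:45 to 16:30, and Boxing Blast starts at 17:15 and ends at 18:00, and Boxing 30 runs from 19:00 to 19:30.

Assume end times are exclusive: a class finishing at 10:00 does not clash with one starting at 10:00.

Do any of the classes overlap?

No

Sorted by start: Cardio Basics, Yoga Blast, Strength Flow, Rowing Flow, Dance Basics, Yoga 60, Boxing Blast, Boxing 30.
Yoga Blast starts after Cardio Basics ends — done with Cardio Basics.
Strength Flow starts after Yoga Blast ends — done with Yoga Blast.
Rowing Flow starts exactly when Strength Flow ends (back-to-back, no overlap) — done with Strength Flow.
Dance Basics starts after Rowing Flow ends — done with Rowing Flow.
Yoga 60 starts after Dance Basics ends — done with Dance Basics.
Boxing Blast starts after Yoga 60 ends — done with Yoga 60.
Boxing 30 starts after Boxing Blast ends.
Every pair is clear; the schedule has no overlaps.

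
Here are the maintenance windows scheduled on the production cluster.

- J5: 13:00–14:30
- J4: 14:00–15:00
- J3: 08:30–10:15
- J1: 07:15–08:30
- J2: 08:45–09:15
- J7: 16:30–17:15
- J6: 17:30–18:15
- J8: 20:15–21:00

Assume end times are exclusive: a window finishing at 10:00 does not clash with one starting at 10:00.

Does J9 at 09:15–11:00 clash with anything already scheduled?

J1: ends 08:30 at or before J9 starts 09:15 → clear.
J3: starts 08:30 before J9 ends 11:00, and ends 10:15 after J9 starts 09:15 → overlap.
J2: ends 09:15 at or before J9 starts 09:15 → clear.
J5: starts 13:00 at or after J9 ends 11:00 → clear.
J4: starts 14:00 at or after J9 ends 11:00 → clear.
J7: starts 16:30 at or after J9 ends 11:00 → clear.
J6: starts 17:30 at or after J9 ends 11:00 → clear.
J8: starts 20:15 at or after J9 ends 11:00 → clear.
J9 overlaps J3.

Yes — it overlaps J3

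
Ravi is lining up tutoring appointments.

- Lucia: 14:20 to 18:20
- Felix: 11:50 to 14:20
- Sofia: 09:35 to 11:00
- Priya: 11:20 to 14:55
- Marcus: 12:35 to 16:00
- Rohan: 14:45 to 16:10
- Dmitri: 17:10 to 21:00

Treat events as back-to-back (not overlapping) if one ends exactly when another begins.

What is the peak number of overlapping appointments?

4

Sort all start/end points and keep a running count:
09:35 start Sofia → 1
11:00 end Sofia → 0
11:20 start Priya → 1
11:50 start Felix → 2
12:35 start Marcus → 3
14:20 end Felix → 2
14:20 start Lucia → 3
14:45 start Rohan → 4
14:55 end Priya → 3
16:00 end Marcus → 2
16:10 end Rohan → 1
17:10 start Dmitri → 2
18:20 end Lucia → 1
21:00 end Dmitri → 0
Peak is 4, at 14:45 (Lucia, Marcus, Priya, Rohan).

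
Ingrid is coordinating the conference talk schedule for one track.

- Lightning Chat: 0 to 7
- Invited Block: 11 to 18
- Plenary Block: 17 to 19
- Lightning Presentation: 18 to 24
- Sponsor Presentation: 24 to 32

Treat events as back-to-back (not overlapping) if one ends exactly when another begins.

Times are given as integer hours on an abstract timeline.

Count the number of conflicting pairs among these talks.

2

Check each pair: they overlap iff neither finishes before the other starts.
Sorted by start: Lightning Chat, Invited Block, Plenary Block, Lightning Presentation, Sponsor Presentation.
Invited Block starts after Lightning Chat ends — done with Lightning Chat.
Plenary Block starts before Invited Block ends → Invited Block and Plenary Block overlap.
Lightning Presentation starts exactly when Invited Block ends (back-to-back, no overlap) — done with Invited Block.
Lightning Presentation starts before Plenary Block ends → Plenary Block and Lightning Presentation overlap.
Sponsor Presentation starts after Plenary Block ends.
Sponsor Presentation starts exactly when Lightning Presentation ends (back-to-back, no overlap).
Overlapping pairs: Invited Block & Plenary Block, Lightning Presentation & Plenary Block — 2 in total.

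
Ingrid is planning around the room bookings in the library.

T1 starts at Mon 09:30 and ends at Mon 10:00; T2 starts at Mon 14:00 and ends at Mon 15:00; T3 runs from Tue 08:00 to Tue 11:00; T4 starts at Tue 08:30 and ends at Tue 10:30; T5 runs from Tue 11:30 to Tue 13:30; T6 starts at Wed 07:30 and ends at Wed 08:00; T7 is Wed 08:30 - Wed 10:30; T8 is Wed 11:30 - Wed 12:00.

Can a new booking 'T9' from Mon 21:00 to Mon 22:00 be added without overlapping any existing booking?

T1: ends Mon 10:00 at or before T9 starts Mon 21:00 → clear.
T2: ends Mon 15:00 at or before T9 starts Mon 21:00 → clear.
T3: starts Tue 08:00 at or after T9 ends Mon 22:00 → clear.
T4: starts Tue 08:30 at or after T9 ends Mon 22:00 → clear.
T5: starts Tue 11:30 at or after T9 ends Mon 22:00 → clear.
T6: starts Wed 07:30 at or after T9 ends Mon 22:00 → clear.
T7: starts Wed 08:30 at or after T9 ends Mon 22:00 → clear.
T8: starts Wed 11:30 at or after T9 ends Mon 22:00 → clear.

Yes — the slot is free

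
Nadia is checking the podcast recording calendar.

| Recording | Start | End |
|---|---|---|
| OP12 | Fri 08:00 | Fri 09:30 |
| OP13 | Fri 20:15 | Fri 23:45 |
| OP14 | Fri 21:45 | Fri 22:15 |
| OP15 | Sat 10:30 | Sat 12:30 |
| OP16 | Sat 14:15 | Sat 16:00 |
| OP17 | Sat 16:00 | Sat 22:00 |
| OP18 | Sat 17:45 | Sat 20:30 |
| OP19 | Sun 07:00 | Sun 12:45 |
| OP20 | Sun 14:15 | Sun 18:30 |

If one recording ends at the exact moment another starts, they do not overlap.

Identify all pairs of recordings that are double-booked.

OP13 & OP14, OP17 & OP18

Sorted by start: OP12, OP13, OP14, OP15, OP16, OP17, OP18, OP19, OP20.
OP13 starts after OP12 ends, so OP12 has no further overlaps.
OP14 starts before OP13 ends → OP13 and OP14 overlap.
OP15 starts after OP13 ends, so OP13 has no further overlaps.
OP15 starts after OP14 ends, so OP14 has no further overlaps.
OP16 starts after OP15 ends, so OP15 has no further overlaps.
OP17 starts exactly when OP16 ends (back-to-back, no overlap), so OP16 has no further overlaps.
OP18 starts before OP17 ends → OP17 and OP18 overlap.
OP19 starts after OP17 ends, so OP17 has no further overlaps.
OP19 starts after OP18 ends, so OP18 has no further overlaps.
OP20 starts after OP19 ends.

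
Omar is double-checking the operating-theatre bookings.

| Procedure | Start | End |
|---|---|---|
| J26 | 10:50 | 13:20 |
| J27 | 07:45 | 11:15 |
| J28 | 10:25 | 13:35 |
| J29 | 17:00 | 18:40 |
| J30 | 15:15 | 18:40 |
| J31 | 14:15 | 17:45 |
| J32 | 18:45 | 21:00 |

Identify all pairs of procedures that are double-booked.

J26 & J27, J26 & J28, J27 & J28, J29 & J30, J29 & J31, J30 & J31

Two intervals overlap when each starts before the other ends.
Sorted by start: J27, J28, J26, J31, J30, J29, J32.
J28 starts before J27 ends → J27 and J28 overlap.
J26 starts before J27 ends → J27 and J26 overlap.
J31 starts after J27 ends, so J27 has no further overlaps.
J26 starts before J28 ends → J28 and J26 overlap.
J31 starts after J28 ends, so J28 has no further overlaps.
J31 starts after J26 ends, so J26 has no further overlaps.
J30 starts before J31 ends → J31 and J30 overlap.
J29 starts before J31 ends → J31 and J29 overlap.
J32 starts after J31 ends.
J29 starts before J30 ends → J30 and J29 overlap.
J32 starts after J30 ends.
J32 starts after J29 ends.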